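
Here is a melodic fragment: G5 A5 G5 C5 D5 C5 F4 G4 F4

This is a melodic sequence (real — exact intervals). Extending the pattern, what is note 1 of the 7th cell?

Db2

The unit is 3 notes. Position-1 pitches of the 3 shown cells: G5, C5, F4.
Carrying that down a 5th forward: Bb3 → Eb3 → Ab2 → Db2.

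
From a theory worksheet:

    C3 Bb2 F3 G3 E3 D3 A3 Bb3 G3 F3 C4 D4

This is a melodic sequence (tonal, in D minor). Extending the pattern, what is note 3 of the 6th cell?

Bb4

Grouping in 4s, the 3rd note of each cell is F3, A3, C4.
Carrying that up a 3rd forward: E4 → G4 → Bb4.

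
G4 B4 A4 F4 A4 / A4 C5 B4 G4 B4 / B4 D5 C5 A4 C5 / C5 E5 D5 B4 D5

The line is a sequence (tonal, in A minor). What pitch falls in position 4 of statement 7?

Grouping in 5s, the 4th note of each cell is F4, G4, A4, B4.
Each moves up a 2nd. Continuing: C5 → D5 → E5.

E5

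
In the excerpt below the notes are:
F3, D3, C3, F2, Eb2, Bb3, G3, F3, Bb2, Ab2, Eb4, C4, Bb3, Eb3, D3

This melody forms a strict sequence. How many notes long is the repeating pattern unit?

Try groups of 5 (3 cells in 15 notes):
F3 D3 C3 F2 Eb2 | Bb3 G3 F3 Bb2 Ab2 | Eb4 C4 Bb3 Eb3 D3
Every group is a transposition up a 4th of the one before; no shorter unit works.

5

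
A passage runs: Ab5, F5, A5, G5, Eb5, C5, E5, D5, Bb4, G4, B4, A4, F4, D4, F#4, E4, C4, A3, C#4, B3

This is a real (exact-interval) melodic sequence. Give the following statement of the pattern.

Unit = 4 notes; the statements start on Ab5, Eb5, Bb4, F4, C4, moving down a 4th each time.
So cell 6 is G3 E3 G#3 F#3.

G3 E3 G#3 F#3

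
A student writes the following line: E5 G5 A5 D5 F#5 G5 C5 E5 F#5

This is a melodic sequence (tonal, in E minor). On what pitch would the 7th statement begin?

F#4

With a 3-note motive the entries are E5, D5, C5, each down a 2nd from the previous.
Continuing: B4 → A4 → G4 → F#4. Statement 7 starts on F#4.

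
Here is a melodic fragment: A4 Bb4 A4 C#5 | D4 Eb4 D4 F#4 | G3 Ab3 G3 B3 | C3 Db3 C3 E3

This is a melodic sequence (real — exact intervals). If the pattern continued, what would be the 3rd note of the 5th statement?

Grouping in 4s, the 3rd note of each cell is A4, D4, G3, C3.
Each moves down a 5th; the next is F2.

F2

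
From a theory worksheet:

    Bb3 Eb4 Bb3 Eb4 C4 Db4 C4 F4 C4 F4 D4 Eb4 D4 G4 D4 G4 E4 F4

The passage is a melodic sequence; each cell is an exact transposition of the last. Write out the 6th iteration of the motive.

G#4 C#5 G#4 C#5 A#4 B4

Unit = 6 notes; the statements start on Bb3, C4, D4, moving up a 2nd each time.
Continuing the starts: E4 → F#4 → G#4.
Statement 6 starts on G#4 and keeps the same exact contour: G#4 C#5 G#4 C#5 A#4 B4.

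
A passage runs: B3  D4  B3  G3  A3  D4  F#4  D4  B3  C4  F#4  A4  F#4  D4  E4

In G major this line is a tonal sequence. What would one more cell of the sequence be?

Unit = 5 notes; the statements start on B3, D4, F#4, moving up a 3rd each time.
From A4 the diatonic shape gives A4 C5 A4 F#4 G4.

A4 C5 A4 F#4 G4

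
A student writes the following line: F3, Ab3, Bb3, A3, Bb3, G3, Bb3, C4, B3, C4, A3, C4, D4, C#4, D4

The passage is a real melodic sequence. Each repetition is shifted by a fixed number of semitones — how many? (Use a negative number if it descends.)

2

Unit = 5 notes; the statements start on F3, G3, A3, moving up a 2nd each time.
Counting half-steps from F3 to G3: 2.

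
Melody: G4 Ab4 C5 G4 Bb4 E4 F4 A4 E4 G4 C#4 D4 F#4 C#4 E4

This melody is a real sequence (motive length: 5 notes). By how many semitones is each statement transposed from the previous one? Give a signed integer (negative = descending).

-3

Taking 5-note groups, the heads are G4, E4, C#4: the pattern moves down a 3rd.
G4 to E4 spans -3 semitones.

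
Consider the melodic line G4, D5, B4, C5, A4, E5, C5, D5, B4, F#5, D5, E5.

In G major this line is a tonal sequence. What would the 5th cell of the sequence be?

D5 A5 F#5 G5

With a 4-note motive the entries are G4, A4, B4, each up a 2nd from the previous.
Carrying on: C5 → D5.
From D5 the diatonic shape gives D5 A5 F#5 G5.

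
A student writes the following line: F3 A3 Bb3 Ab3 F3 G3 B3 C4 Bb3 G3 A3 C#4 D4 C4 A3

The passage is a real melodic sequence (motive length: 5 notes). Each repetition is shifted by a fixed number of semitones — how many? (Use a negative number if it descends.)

2

Unit = 5 notes; the statements start on F3, G3, A3, moving up a 2nd each time.
Counting half-steps from F3 to G3: 2.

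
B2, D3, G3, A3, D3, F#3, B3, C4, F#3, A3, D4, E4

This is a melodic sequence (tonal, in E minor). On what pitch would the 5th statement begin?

C4

Unit = 4 notes; the statements start on B2, D3, F#3, moving up a 3rd each time.
Continuing: A3 → C4. Statement 5 starts on C4.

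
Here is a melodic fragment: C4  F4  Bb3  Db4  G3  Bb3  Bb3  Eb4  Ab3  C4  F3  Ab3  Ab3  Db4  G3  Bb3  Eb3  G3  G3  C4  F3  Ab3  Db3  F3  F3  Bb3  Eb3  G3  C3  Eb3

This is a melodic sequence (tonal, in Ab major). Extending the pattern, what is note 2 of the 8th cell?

F3

Grouping in 6s, the 2nd note of each cell is F4, Eb4, Db4, C4, Bb3.
Each moves down a 2nd. Continuing: Ab3 → G3 → F3.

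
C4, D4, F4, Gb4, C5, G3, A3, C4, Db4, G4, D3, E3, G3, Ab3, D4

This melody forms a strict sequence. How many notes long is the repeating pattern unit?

15 notes total. Splitting into 3 groups of 5:
C4 D4 F4 Gb4 C5 | G3 A3 C4 Db4 G4 | D3 E3 G3 Ab3 D4
That's a consistent down a 4th shift per cell, and no other grouping gives one.

5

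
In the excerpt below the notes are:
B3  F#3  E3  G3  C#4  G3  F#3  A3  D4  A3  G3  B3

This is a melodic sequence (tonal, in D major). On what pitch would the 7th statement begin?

A4

Unit = 4 notes; the statements start on B3, C#4, D4, moving up a 2nd each time.
Continuing: E4 → F#4 → G4 → A4. Statement 7 starts on A4.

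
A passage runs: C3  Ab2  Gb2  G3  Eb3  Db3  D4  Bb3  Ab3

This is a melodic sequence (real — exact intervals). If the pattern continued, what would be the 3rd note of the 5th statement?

The unit is 3 notes. Position-3 pitches of the 3 shown cells: Gb2, Db3, Ab3.
Carrying that up a 5th forward: Eb4 → Bb4.

Bb4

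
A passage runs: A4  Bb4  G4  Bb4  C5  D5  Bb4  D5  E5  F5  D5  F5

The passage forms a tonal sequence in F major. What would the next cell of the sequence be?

With a 4-note motive the entries are A4, C5, E5, each up a 3rd from the previous.
From G5 the diatonic shape gives G5 A5 F5 A5.

G5 A5 F5 A5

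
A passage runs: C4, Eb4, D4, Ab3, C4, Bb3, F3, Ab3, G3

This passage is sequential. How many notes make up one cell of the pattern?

3

Try groups of 3 (3 cells in 9 notes):
C4 Eb4 D4 | Ab3 C4 Bb3 | F3 Ab3 G3
Each cell is the previous one down a 3rd — so the unit is 3 notes.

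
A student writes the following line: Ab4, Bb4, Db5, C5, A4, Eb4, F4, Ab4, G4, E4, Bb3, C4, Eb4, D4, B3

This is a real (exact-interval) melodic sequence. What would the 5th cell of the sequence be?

C3 D3 F3 E3 C#3

With a 5-note motive the entries are Ab4, Eb4, Bb3, each down a 4th from the previous.
Carrying on: F3 → C3.
From C3 the exact shape gives C3 D3 F3 E3 C#3.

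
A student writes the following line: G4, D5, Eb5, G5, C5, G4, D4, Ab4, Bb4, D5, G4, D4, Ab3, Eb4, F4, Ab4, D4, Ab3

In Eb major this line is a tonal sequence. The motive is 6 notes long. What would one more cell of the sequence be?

Eb3 Bb3 C4 Eb4 Ab3 Eb3

Taking 6-note groups, the heads are G4, D4, Ab3: the pattern moves down a 4th.
From Eb3 the diatonic shape gives Eb3 Bb3 C4 Eb4 Ab3 Eb3.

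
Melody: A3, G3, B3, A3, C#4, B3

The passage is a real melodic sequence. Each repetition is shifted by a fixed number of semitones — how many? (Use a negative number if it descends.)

2

Unit = 2 notes; the statements start on A3, B3, C#4, moving up a 2nd each time.
Counting half-steps from A3 to B3: 2.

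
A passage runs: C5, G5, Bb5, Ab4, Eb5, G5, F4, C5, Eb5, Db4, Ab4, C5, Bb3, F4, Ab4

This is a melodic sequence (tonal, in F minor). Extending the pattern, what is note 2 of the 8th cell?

G3

The unit is 3 notes. Position-2 pitches of the 5 shown cells: G5, Eb5, C5, Ab4, F4.
Carrying that down a 3rd forward: Db4 → Bb3 → G3.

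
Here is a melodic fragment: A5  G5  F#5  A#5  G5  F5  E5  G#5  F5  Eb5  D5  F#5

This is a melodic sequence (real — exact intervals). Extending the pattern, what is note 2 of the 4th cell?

Db5

Grouping in 4s, the 2nd note of each cell is G5, F5, Eb5.
One more down a 2nd gives Db5.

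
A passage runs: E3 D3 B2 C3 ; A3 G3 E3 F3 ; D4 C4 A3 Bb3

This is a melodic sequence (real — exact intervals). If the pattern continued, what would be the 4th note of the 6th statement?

Grouping in 4s, the 4th note of each cell is C3, F3, Bb3.
Each moves up a 4th. Continuing: Eb4 → Ab4 → Db5.

Db5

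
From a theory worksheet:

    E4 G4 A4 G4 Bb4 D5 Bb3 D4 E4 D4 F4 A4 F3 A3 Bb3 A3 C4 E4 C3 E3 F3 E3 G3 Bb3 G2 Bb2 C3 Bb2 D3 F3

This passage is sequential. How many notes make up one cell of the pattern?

30 notes total. Splitting into 5 groups of 6:
E4 G4 A4 G4 Bb4 D5 | Bb3 D4 E4 D4 F4 A4 | F3 A3 Bb3 A3 C4 E4 | C3 E3 F3 E3 G3 Bb3 | G2 Bb2 C3 Bb2 D3 F3
That's a consistent down a 4th shift per cell, and no other grouping gives one.

6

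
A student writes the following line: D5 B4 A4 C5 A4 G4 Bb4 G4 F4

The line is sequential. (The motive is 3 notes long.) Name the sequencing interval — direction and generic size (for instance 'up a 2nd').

down a 2nd

With a 3-note motive the entries are D5, C5, Bb4, each down a 2nd from the previous.
D5 to C5 is down a 2nd.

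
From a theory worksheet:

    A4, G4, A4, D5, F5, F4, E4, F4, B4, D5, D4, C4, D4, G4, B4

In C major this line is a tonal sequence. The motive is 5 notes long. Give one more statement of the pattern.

B3 A3 B3 E4 G4

With a 5-note motive the entries are A4, F4, D4, each down a 3rd from the previous.
Statement 4 starts on B3 and keeps the same diatonic contour: B3 A3 B3 E4 G4.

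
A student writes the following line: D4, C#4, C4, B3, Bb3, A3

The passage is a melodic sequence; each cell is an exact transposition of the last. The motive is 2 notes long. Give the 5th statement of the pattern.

Unit = 2 notes; the statements start on D4, C4, Bb3, moving down a 2nd each time.
Carrying on: Ab3 → Gb3.
From Gb3 the exact shape gives Gb3 F3.

Gb3 F3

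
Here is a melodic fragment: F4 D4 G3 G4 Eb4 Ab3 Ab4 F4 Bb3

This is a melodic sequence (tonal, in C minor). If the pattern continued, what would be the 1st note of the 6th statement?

D5

With 3-note cells, note 1 of each statement runs F4, G4, Ab4.
Carrying that up a 2nd forward: Bb4 → C5 → D5.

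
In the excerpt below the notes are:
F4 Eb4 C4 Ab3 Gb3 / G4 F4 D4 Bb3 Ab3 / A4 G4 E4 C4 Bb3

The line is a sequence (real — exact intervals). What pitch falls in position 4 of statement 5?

With 5-note cells, note 4 of each statement runs Ab3, Bb3, C4.
Carrying that up a 2nd forward: D4 → E4.

E4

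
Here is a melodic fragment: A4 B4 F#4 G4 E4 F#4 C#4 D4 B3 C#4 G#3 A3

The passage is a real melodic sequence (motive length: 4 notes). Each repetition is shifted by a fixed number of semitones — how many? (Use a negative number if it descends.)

Taking 4-note groups, the heads are A4, E4, B3: the pattern moves down a 4th.
A4 to E4 spans -5 semitones.

-5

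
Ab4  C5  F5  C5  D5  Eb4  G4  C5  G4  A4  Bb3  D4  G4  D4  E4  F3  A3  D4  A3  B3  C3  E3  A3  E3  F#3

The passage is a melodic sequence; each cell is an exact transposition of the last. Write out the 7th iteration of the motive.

D2 F#2 B2 F#2 G#2

Taking 5-note groups, the heads are Ab4, Eb4, Bb3, F3, C3: the pattern moves down a 4th.
Carrying on: G2 → D2.
From D2 the exact shape gives D2 F#2 B2 F#2 G#2.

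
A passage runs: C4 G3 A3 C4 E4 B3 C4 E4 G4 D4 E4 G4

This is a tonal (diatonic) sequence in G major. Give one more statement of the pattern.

B4 F#4 G4 B4

Taking 4-note groups, the heads are C4, E4, G4: the pattern moves up a 3rd.
From B4 the diatonic shape gives B4 F#4 G4 B4.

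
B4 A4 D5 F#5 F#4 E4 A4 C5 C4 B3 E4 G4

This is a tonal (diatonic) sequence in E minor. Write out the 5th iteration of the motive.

Unit = 4 notes; the statements start on B4, F#4, C4, moving down a 4th each time.
Carrying on: G3 → D3.
From D3 the diatonic shape gives D3 C3 F#3 A3.

D3 C3 F#3 A3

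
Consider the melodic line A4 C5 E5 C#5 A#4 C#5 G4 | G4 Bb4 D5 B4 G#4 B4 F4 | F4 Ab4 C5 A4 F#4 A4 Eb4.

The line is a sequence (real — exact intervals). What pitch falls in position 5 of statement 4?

E4

With 7-note cells, note 5 of each statement runs A#4, G#4, F#4.
Each moves down a 2nd; the next is E4.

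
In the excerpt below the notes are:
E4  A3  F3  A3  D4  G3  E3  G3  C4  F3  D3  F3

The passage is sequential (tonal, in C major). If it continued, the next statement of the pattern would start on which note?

B3

With a 4-note motive the entries are E4, D4, C4, each down a 2nd from the previous.
One more step down a 2nd gives B3.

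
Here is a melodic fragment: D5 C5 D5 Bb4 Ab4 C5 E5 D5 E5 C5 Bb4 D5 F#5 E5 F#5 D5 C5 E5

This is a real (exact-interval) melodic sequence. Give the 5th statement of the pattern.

Taking 6-note groups, the heads are D5, E5, F#5: the pattern moves up a 2nd.
Continuing the starts: G#5 → A#5.
From A#5 the exact shape gives A#5 G#5 A#5 F#5 E5 G#5.

A#5 G#5 A#5 F#5 E5 G#5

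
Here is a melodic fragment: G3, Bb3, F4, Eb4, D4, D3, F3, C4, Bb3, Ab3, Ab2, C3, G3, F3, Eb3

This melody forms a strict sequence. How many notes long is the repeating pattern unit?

There are 15 notes; a 5-note unit gives 3 cells:
G3 Bb3 F4 Eb4 D4 | D3 F3 C4 Bb3 Ab3 | Ab2 C3 G3 F3 Eb3
Each cell is the previous one down a 4th — so the unit is 5 notes.

5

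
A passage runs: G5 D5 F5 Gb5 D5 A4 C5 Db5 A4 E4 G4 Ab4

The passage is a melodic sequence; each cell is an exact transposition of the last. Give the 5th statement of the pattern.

Taking 4-note groups, the heads are G5, D5, A4: the pattern moves down a 4th.
Extending down a 4th: E4 → B3.
Statement 5 starts on B3 and keeps the same exact contour: B3 F#3 A3 Bb3.

B3 F#3 A3 Bb3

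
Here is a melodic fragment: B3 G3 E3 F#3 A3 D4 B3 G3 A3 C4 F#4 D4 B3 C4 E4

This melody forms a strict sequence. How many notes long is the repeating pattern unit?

5

Try groups of 5 (3 cells in 15 notes):
B3 G3 E3 F#3 A3 | D4 B3 G3 A3 C4 | F#4 D4 B3 C4 E4
Every group is a transposition up a 3rd of the one before; no shorter unit works.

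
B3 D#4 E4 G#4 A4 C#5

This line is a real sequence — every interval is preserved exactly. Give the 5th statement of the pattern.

G5 B5

With a 2-note motive the entries are B3, E4, A4, each up a 4th from the previous.
Extending up a 4th: D5 → G5.
So cell 5 is G5 B5.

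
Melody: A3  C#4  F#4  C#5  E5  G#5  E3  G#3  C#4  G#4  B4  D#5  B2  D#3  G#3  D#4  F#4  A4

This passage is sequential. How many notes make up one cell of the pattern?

6

Try groups of 6 (3 cells in 18 notes):
A3 C#4 F#4 C#5 E5 G#5 | E3 G#3 C#4 G#4 B4 D#5 | B2 D#3 G#3 D#4 F#4 A4
Each cell is the previous one down a 4th — so the unit is 6 notes.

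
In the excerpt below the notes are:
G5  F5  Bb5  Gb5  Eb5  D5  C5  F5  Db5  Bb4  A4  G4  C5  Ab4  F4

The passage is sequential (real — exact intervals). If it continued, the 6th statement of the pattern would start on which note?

With a 5-note motive the entries are G5, D5, A4, each down a 4th from the previous.
Extending the heads down a 4th: E4 → B3 → F#3.

F#3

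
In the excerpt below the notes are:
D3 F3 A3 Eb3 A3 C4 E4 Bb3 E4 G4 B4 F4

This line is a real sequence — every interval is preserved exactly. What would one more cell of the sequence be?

The 4-note cells begin on D3, A3, E4 — each up a 5th from the last.
So cell 4 is B4 D5 F#5 C5.

B4 D5 F#5 C5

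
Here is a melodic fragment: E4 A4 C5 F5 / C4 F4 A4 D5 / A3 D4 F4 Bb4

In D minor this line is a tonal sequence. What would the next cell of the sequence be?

Unit = 4 notes; the statements start on E4, C4, A3, moving down a 3rd each time.
Statement 4 starts on F3 and keeps the same diatonic contour: F3 Bb3 D4 G4.

F3 Bb3 D4 G4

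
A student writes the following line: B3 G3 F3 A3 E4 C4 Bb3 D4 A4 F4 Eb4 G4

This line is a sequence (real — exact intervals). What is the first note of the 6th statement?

C6

Unit = 4 notes; the statements start on B3, E4, A4, moving up a 4th each time.
Extending the heads up a 4th: D5 → G5 → C6.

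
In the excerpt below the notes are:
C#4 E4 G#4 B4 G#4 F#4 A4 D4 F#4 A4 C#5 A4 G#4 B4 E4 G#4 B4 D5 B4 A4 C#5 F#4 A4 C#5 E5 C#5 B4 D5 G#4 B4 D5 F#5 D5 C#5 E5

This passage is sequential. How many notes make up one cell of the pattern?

7

Try groups of 7 (5 cells in 35 notes):
C#4 E4 G#4 B4 G#4 F#4 A4 | D4 F#4 A4 C#5 A4 G#4 B4 | E4 G#4 B4 D5 B4 A4 C#5 | F#4 A4 C#5 E5 C#5 B4 D5 | G#4 B4 D5 F#5 D5 C#5 E5
Each cell is the previous one up a 2nd — so the unit is 7 notes.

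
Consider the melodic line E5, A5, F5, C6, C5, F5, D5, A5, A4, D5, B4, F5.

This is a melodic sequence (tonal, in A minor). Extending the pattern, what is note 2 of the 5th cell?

G4

Grouping in 4s, the 2nd note of each cell is A5, F5, D5.
Carrying that down a 3rd forward: B4 → G4.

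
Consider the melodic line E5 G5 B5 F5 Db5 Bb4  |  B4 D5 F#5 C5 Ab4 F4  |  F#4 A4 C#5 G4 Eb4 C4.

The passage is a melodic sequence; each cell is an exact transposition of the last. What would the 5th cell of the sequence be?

With a 6-note motive the entries are E5, B4, F#4, each down a 4th from the previous.
Continuing the starts: C#4 → G#3.
So cell 5 is G#3 B3 D#4 A3 F3 D3.

G#3 B3 D#4 A3 F3 D3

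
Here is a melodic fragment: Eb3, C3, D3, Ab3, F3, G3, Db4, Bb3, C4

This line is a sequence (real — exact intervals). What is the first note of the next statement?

Gb4

With a 3-note motive the entries are Eb3, Ab3, Db4, each up a 4th from the previous.
The next head, up a 4th from Db4, is Gb4.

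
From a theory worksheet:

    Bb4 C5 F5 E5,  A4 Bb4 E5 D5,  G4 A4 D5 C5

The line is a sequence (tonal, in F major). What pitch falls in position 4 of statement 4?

Grouping in 4s, the 4th note of each cell is E5, D5, C5.
From C5, down a 2nd gives Bb4.

Bb4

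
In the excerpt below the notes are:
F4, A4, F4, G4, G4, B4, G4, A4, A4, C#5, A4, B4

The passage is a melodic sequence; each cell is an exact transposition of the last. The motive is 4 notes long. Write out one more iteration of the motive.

Unit = 4 notes; the statements start on F4, G4, A4, moving up a 2nd each time.
So cell 4 is B4 D#5 B4 C#5.

B4 D#5 B4 C#5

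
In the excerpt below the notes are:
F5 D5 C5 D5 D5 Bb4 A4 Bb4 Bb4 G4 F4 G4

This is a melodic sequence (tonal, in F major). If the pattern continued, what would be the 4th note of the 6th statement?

With 4-note cells, note 4 of each statement runs D5, Bb4, G4.
Extending down a 3rd: E4 → C4 → A3.

A3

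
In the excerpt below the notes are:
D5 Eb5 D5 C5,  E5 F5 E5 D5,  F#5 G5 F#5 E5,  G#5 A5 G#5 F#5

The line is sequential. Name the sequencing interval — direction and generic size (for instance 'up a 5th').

up a 2nd

With a 4-note motive the entries are D5, E5, F#5, G#5, each up a 2nd from the previous.
From D5 to E5: up a 2nd.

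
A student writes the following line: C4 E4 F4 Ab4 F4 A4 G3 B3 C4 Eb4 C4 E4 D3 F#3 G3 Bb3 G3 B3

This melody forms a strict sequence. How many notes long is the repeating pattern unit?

6

Try groups of 6 (3 cells in 18 notes):
C4 E4 F4 Ab4 F4 A4 | G3 B3 C4 Eb4 C4 E4 | D3 F#3 G3 Bb3 G3 B3
That's a consistent down a 4th shift per cell, and no other grouping gives one.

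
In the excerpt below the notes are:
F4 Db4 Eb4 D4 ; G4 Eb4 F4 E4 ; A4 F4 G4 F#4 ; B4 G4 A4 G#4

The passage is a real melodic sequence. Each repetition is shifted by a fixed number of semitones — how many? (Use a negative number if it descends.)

Taking 4-note groups, the heads are F4, G4, A4, B4: the pattern moves up a 2nd.
F4 to G4 spans +2 semitones.

2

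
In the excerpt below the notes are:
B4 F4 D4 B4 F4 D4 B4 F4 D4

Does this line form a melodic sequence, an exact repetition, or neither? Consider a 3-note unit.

Each 3-note cell is identical (B4 F4 D4), restated at the same pitch.

repetition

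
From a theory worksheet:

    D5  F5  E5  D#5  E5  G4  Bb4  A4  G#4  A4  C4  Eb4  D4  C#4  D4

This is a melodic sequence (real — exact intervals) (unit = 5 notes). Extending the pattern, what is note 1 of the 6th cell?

With 5-note cells, note 1 of each statement runs D5, G4, C4.
Carrying that down a 5th forward: F3 → Bb2 → Eb2.

Eb2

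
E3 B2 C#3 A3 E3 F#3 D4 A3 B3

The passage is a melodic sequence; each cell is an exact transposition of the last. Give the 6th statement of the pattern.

F5 C5 D5

With a 3-note motive the entries are E3, A3, D4, each up a 4th from the previous.
Carrying on: G4 → C5 → F5.
So cell 6 is F5 C5 D5.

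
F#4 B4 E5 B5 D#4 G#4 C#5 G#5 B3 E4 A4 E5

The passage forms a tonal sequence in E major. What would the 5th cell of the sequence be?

E3 A3 D#4 A4

With a 4-note motive the entries are F#4, D#4, B3, each down a 3rd from the previous.
Carrying on: G#3 → E3.
So cell 5 is E3 A3 D#4 A4.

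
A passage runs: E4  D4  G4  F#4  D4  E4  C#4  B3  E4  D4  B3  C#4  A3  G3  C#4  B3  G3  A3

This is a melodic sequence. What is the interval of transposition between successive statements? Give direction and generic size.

Unit = 6 notes; the statements start on E4, C#4, A3, moving down a 3rd each time.
From E4 to C#4: down a 3rd.

down a 3rd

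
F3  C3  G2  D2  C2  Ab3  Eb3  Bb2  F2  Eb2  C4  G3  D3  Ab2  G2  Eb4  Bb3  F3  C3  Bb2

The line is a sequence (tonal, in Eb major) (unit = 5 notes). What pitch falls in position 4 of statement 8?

With 5-note cells, note 4 of each statement runs D2, F2, Ab2, C3.
Extending up a 3rd: Eb3 → G3 → Bb3 → D4.

D4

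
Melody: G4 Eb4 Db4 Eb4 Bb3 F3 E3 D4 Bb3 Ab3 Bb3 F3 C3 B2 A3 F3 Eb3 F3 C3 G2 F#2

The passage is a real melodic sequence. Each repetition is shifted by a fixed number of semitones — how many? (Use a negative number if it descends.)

-5

The 7-note cells begin on G4, D4, A3 — each down a 4th from the last.
Counting half-steps from G4 to D4: -5.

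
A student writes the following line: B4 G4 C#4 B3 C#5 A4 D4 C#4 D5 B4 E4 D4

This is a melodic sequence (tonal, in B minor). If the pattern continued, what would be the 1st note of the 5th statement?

Grouping in 4s, the 1st note of each cell is B4, C#5, D5.
Each moves up a 2nd. Continuing: E5 → F#5.

F#5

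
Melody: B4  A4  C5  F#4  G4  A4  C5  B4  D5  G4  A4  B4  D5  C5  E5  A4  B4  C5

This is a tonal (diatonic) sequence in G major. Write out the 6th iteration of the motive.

With a 6-note motive the entries are B4, C5, D5, each up a 2nd from the previous.
Extending up a 2nd: E5 → F#5 → G5.
So cell 6 is G5 F#5 A5 D5 E5 F#5.

G5 F#5 A5 D5 E5 F#5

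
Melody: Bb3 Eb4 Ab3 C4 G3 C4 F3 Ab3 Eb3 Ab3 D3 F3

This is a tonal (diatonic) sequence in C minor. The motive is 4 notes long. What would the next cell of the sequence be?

C3 F3 Bb2 D3

With a 4-note motive the entries are Bb3, G3, Eb3, each down a 3rd from the previous.
So cell 4 is C3 F3 Bb2 D3.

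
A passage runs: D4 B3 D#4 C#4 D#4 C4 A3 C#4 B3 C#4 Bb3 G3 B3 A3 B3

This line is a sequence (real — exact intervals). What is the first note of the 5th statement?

With a 5-note motive the entries are D4, C4, Bb3, each down a 2nd from the previous.
Extending the heads down a 2nd: Ab3 → Gb3.

Gb3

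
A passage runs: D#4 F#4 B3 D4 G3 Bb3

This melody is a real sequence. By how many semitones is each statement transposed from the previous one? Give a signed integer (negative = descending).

-4

Taking 2-note groups, the heads are D#4, B3, G3: the pattern moves down a 3rd.
Counting half-steps from D#4 to B3: -4.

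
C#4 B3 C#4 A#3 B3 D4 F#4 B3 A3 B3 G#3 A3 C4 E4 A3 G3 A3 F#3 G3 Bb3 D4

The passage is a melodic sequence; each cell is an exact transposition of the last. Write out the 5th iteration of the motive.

F3 Eb3 F3 D3 Eb3 Gb3 Bb3

The 7-note cells begin on C#4, B3, A3 — each down a 2nd from the last.
Carrying on: G3 → F3.
So cell 5 is F3 Eb3 F3 D3 Eb3 Gb3 Bb3.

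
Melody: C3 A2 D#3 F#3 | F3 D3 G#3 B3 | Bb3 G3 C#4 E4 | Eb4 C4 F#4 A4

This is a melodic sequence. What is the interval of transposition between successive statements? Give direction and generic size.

up a 4th

Taking 4-note groups, the heads are C3, F3, Bb3, Eb4: the pattern moves up a 4th.
C3 to F3 is up a 4th.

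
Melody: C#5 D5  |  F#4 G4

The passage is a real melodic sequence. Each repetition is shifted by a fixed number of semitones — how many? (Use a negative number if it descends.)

-7

With a 2-note motive the entries are C#5, F#4, each down a 5th from the previous.
Counting half-steps from C#5 to F#4: -7.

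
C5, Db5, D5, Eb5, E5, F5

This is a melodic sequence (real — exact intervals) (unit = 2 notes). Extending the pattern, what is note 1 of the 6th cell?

A#5

Grouping in 2s, the 1st note of each cell is C5, D5, E5.
Extending up a 2nd: F#5 → G#5 → A#5.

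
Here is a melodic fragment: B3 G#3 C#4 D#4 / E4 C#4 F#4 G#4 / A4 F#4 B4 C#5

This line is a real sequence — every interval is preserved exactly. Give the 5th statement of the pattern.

Taking 4-note groups, the heads are B3, E4, A4: the pattern moves up a 4th.
Continuing the starts: D5 → G5.
From G5 the exact shape gives G5 E5 A5 B5.

G5 E5 A5 B5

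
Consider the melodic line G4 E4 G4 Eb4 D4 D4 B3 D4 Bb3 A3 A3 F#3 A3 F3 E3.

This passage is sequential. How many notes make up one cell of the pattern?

5

Try groups of 5 (3 cells in 15 notes):
G4 E4 G4 Eb4 D4 | D4 B3 D4 Bb3 A3 | A3 F#3 A3 F3 E3
That's a consistent down a 4th shift per cell, and no other grouping gives one.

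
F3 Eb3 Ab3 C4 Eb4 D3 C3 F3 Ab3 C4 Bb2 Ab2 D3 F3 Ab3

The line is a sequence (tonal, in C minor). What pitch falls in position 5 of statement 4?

F3

The unit is 5 notes. Position-5 pitches of the 3 shown cells: Eb4, C4, Ab3.
One more down a 3rd gives F3.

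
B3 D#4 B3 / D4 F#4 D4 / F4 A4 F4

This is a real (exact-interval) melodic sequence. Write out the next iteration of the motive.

With a 3-note motive the entries are B3, D4, F4, each up a 3rd from the previous.
So cell 4 is Ab4 C5 Ab4.

Ab4 C5 Ab4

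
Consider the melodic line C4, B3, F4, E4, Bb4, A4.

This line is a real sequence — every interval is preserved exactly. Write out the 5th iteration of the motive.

Taking 2-note groups, the heads are C4, F4, Bb4: the pattern moves up a 4th.
Extending up a 4th: Eb5 → Ab5.
From Ab5 the exact shape gives Ab5 G5.

Ab5 G5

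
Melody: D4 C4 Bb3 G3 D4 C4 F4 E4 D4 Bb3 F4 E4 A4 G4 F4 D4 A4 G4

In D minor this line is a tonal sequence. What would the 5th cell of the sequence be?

With a 6-note motive the entries are D4, F4, A4, each up a 3rd from the previous.
Continuing the starts: C5 → E5.
From E5 the diatonic shape gives E5 D5 C5 A4 E5 D5.

E5 D5 C5 A4 E5 D5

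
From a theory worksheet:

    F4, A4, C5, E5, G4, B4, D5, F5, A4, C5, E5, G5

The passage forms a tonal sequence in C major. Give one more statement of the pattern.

The 4-note cells begin on F4, G4, A4 — each up a 2nd from the last.
Statement 4 starts on B4 and keeps the same diatonic contour: B4 D5 F5 A5.

B4 D5 F5 A5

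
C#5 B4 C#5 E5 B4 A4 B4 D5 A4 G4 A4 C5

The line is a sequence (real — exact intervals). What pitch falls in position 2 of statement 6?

The unit is 4 notes. Position-2 pitches of the 3 shown cells: B4, A4, G4.
Extending down a 2nd: F4 → Eb4 → Db4.

Db4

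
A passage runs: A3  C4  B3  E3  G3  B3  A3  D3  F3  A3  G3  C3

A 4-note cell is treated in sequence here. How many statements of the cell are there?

3

12 notes in groups of 4 gives 12/4 = 3 statements.
Starts: A3, G3, F3 — each down a 2nd.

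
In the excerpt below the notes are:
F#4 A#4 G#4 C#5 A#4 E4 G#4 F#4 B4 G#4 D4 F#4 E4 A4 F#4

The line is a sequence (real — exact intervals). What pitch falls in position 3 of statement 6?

With 5-note cells, note 3 of each statement runs G#4, F#4, E4.
Each moves down a 2nd. Continuing: D4 → C4 → Bb3.

Bb3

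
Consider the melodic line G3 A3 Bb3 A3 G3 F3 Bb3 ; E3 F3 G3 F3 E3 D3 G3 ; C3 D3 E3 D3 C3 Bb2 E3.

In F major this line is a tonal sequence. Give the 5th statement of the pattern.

With a 7-note motive the entries are G3, E3, C3, each down a 3rd from the previous.
Carrying on: A2 → F2.
From F2 the diatonic shape gives F2 G2 A2 G2 F2 E2 A2.

F2 G2 A2 G2 F2 E2 A2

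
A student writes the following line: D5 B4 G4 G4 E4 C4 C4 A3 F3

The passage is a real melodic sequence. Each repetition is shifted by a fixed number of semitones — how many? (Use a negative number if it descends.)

-7

Unit = 3 notes; the statements start on D5, G4, C4, moving down a 5th each time.
D5 to G4 spans -7 semitones.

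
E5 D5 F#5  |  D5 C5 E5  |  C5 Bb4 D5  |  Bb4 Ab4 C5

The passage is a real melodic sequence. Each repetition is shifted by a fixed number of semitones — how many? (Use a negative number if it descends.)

-2

Taking 3-note groups, the heads are E5, D5, C5, Bb4: the pattern moves down a 2nd.
E5 to D5 spans -2 semitones.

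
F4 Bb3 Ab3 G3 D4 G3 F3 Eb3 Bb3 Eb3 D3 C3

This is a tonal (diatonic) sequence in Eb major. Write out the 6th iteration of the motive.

C3 F2 Eb2 D2

Taking 4-note groups, the heads are F4, D4, Bb3: the pattern moves down a 3rd.
Extending down a 3rd: G3 → Eb3 → C3.
So cell 6 is C3 F2 Eb2 D2.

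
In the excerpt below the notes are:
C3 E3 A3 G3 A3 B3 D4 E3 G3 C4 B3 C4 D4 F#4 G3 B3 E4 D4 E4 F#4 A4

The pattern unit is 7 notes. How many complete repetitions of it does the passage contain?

21 notes in groups of 7 gives 21/7 = 3 statements.
Starts: C3, E3, G3 — each up a 3rd.

3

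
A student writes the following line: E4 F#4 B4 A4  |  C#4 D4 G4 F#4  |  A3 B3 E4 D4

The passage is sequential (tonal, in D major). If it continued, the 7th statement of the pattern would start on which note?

G2

The 4-note cells begin on E4, C#4, A3 — each down a 3rd from the last.
Extending the heads down a 3rd: F#3 → D3 → B2 → G2.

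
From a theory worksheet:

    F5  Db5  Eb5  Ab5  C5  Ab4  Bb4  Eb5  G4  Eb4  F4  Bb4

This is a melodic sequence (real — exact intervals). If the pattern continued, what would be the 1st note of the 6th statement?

E3

With 4-note cells, note 1 of each statement runs F5, C5, G4.
Each moves down a 4th. Continuing: D4 → A3 → E3.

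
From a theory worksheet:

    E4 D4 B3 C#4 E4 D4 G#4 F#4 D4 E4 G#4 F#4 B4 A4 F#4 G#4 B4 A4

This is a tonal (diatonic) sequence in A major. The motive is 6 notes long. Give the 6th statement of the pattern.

A5 G#5 E5 F#5 A5 G#5

Unit = 6 notes; the statements start on E4, G#4, B4, moving up a 3rd each time.
Extending up a 3rd: D5 → F#5 → A5.
From A5 the diatonic shape gives A5 G#5 E5 F#5 A5 G#5.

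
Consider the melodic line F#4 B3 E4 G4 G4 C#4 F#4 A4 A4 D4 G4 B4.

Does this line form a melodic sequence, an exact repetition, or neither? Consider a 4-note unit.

sequence

Each 4-note cell is the previous one transposed up a 2nd.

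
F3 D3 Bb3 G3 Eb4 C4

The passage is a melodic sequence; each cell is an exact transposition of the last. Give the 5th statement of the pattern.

Db5 Bb4

With a 2-note motive the entries are F3, Bb3, Eb4, each up a 4th from the previous.
Extending up a 4th: Ab4 → Db5.
From Db5 the exact shape gives Db5 Bb4.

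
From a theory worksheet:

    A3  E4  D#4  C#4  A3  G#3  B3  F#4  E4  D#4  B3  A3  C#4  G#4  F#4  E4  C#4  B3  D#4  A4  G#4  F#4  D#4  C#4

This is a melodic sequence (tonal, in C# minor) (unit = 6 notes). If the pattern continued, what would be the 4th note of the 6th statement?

With 6-note cells, note 4 of each statement runs C#4, D#4, E4, F#4.
Each moves up a 2nd. Continuing: G#4 → A4.

A4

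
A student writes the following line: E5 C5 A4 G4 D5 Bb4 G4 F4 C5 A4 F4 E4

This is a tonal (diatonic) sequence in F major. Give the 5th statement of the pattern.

A4 F4 D4 C4

Unit = 4 notes; the statements start on E5, D5, C5, moving down a 2nd each time.
Carrying on: Bb4 → A4.
From A4 the diatonic shape gives A4 F4 D4 C4.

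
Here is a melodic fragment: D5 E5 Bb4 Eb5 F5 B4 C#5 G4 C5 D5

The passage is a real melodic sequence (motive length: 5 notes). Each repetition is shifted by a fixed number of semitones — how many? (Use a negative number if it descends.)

-3

With a 5-note motive the entries are D5, B4, each down a 3rd from the previous.
D5→B4 is 71 − 74 = -3 semitones.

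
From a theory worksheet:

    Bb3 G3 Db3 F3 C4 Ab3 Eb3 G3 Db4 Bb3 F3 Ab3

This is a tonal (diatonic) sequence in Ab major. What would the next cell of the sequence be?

With a 4-note motive the entries are Bb3, C4, Db4, each up a 2nd from the previous.
Statement 4 starts on Eb4 and keeps the same diatonic contour: Eb4 C4 G3 Bb3.

Eb4 C4 G3 Bb3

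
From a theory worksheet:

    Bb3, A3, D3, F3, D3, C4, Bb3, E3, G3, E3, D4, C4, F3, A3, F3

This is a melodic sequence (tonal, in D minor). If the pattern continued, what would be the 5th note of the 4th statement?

The unit is 5 notes. Position-5 pitches of the 3 shown cells: D3, E3, F3.
Each moves up a 2nd; the next is G3.

G3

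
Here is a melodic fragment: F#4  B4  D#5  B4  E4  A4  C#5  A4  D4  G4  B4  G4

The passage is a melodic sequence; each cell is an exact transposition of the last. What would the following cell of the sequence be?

Taking 4-note groups, the heads are F#4, E4, D4: the pattern moves down a 2nd.
From C4 the exact shape gives C4 F4 A4 F4.

C4 F4 A4 F4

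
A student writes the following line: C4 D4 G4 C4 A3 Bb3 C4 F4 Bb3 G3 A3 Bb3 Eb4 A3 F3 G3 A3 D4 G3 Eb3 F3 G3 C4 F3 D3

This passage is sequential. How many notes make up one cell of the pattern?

5

Try groups of 5 (5 cells in 25 notes):
C4 D4 G4 C4 A3 | Bb3 C4 F4 Bb3 G3 | A3 Bb3 Eb4 A3 F3 | G3 A3 D4 G3 Eb3 | F3 G3 C4 F3 D3
Every group is a transposition down a 2nd of the one before; no shorter unit works.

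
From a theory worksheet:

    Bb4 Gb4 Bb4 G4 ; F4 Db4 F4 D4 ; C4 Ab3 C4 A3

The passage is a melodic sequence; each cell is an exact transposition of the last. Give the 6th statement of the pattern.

A2 F2 A2 F#2

The 4-note cells begin on Bb4, F4, C4 — each down a 4th from the last.
Extending down a 4th: G3 → D3 → A2.
From A2 the exact shape gives A2 F2 A2 F#2.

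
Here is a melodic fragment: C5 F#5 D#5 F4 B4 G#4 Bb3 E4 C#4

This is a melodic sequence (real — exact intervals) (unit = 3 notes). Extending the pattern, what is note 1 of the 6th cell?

Grouping in 3s, the 1st note of each cell is C5, F4, Bb3.
Carrying that down a 5th forward: Eb3 → Ab2 → Db2.

Db2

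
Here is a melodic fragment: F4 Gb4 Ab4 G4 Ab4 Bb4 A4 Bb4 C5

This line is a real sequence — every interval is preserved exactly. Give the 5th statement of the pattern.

Unit = 3 notes; the statements start on F4, G4, A4, moving up a 2nd each time.
Carrying on: B4 → C#5.
From C#5 the exact shape gives C#5 D5 E5.

C#5 D5 E5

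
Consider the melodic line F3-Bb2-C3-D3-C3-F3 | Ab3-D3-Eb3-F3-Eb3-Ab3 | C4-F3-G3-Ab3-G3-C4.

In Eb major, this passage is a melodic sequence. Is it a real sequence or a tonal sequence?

tonal

Every note is diatonic to Eb major.
Cell 1 has -7 semitones from note 1 to 2, but cell 2 has -6 — the interval quality changes while the contour stays the same, which is the hallmark of a tonal sequence.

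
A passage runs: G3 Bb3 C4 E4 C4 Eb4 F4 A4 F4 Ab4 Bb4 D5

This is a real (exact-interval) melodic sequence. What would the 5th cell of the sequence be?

Taking 4-note groups, the heads are G3, C4, F4: the pattern moves up a 4th.
Carrying on: Bb4 → Eb5.
From Eb5 the exact shape gives Eb5 Gb5 Ab5 C6.

Eb5 Gb5 Ab5 C6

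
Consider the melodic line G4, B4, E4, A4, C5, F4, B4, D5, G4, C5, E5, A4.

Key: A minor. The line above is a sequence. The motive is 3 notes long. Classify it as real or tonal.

Every note is diatonic to A minor.
Cell 1 has +4 semitones from note 1 to 2, but cell 2 has +3 — the interval quality changes while the contour stays the same, which is the hallmark of a tonal sequence.

tonal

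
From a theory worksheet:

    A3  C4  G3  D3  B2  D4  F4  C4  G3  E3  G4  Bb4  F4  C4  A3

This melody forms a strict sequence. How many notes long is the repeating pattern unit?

There are 15 notes; a 5-note unit gives 3 cells:
A3 C4 G3 D3 B2 | D4 F4 C4 G3 E3 | G4 Bb4 F4 C4 A3
Every group is a transposition up a 4th of the one before; no shorter unit works.

5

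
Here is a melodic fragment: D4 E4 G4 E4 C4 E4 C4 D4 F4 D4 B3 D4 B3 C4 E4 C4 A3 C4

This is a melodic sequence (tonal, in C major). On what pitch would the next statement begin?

A3

The 6-note cells begin on D4, C4, B3 — each down a 2nd from the last.
One more step down a 2nd gives A3.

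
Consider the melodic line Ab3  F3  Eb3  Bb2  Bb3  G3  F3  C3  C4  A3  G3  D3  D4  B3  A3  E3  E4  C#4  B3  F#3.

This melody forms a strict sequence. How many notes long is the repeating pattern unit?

Try groups of 4 (5 cells in 20 notes):
Ab3 F3 Eb3 Bb2 | Bb3 G3 F3 C3 | C4 A3 G3 D3 | D4 B3 A3 E3 | E4 C#4 B3 F#3
That's a consistent up a 2nd shift per cell, and no other grouping gives one.

4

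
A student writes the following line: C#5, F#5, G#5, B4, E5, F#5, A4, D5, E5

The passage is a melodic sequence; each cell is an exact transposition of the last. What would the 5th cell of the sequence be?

F4 Bb4 C5

Taking 3-note groups, the heads are C#5, B4, A4: the pattern moves down a 2nd.
Continuing the starts: G4 → F4.
So cell 5 is F4 Bb4 C5.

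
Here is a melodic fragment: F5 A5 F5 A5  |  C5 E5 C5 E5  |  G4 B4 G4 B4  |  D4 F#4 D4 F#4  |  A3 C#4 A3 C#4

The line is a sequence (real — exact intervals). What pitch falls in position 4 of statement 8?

The unit is 4 notes. Position-4 pitches of the 5 shown cells: A5, E5, B4, F#4, C#4.
Each moves down a 4th. Continuing: G#3 → D#3 → A#2.

A#2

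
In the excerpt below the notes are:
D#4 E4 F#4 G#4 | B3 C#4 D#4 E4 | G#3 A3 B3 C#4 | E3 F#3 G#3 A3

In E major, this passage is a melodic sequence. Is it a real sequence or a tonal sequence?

tonal

Every note is diatonic to E major.
Cell 1 has +1 semitones from note 1 to 2, but cell 2 has +2 — the interval quality changes while the contour stays the same, which is the hallmark of a tonal sequence.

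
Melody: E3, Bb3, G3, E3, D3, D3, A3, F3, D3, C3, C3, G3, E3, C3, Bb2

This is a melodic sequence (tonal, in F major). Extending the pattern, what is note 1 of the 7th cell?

F2

The unit is 5 notes. Position-1 pitches of the 3 shown cells: E3, D3, C3.
Each moves down a 2nd. Continuing: Bb2 → A2 → G2 → F2.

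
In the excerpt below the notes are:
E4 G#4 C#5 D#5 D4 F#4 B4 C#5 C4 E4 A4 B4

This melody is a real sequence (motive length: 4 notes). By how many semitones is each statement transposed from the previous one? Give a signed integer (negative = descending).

-2

With a 4-note motive the entries are E4, D4, C4, each down a 2nd from the previous.
E4 to D4 spans -2 semitones.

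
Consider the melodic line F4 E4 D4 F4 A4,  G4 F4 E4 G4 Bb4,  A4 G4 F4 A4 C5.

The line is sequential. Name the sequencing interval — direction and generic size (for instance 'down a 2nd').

The 5-note cells begin on F4, G4, A4 — each up a 2nd from the last.
From F4 to G4: up a 2nd.

up a 2nd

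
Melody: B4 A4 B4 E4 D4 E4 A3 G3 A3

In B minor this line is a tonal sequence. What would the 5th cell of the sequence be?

The 3-note cells begin on B4, E4, A3 — each down a 5th from the last.
Extending down a 5th: D3 → G2.
Statement 5 starts on G2 and keeps the same diatonic contour: G2 F#2 G2.

G2 F#2 G2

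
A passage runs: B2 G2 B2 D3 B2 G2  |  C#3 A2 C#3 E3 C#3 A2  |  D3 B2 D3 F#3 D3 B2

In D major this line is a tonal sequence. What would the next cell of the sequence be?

E3 C#3 E3 G3 E3 C#3

The 6-note cells begin on B2, C#3, D3 — each up a 2nd from the last.
Statement 4 starts on E3 and keeps the same diatonic contour: E3 C#3 E3 G3 E3 C#3.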